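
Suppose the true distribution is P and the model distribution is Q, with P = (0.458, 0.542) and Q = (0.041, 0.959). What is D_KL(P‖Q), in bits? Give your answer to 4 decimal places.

D(P‖Q) = Σ p·log₂(p/q).
  0.458·log₂(0.458/0.041) = 1.59460
  0.542·log₂(0.542/0.959) = -0.44619
D(P‖Q) = 1.1484 bits.

1.1484 bits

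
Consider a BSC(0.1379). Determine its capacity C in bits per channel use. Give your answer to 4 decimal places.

Binary symmetric channel: C = 1 − h₂(ε) where h₂ is the binary entropy function.
h₂(0.1379) = −0.1379·log₂0.1379 − 0.8621·log₂0.8621 = 0.5787.
C = 1 − 0.5787 = 0.4213 bits per channel use.

0.4213 bits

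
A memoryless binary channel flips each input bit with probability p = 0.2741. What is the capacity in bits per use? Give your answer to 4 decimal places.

0.1527 bits

Binary symmetric channel: C = 1 − h₂(ε) where h₂ is the binary entropy function.
h₂(0.2741) = −0.2741·log₂0.2741 − 0.7259·log₂0.7259 = 0.8473.
C = 1 − 0.8473 = 0.1527 bits per channel use.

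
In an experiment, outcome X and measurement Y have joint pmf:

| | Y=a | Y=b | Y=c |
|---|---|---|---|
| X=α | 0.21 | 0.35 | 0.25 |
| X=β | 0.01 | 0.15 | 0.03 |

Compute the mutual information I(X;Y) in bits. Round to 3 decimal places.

Marginals: p(X) = (0.8100, 0.1900), p(Y) = (0.2200, 0.5000, 0.2800).
I(X;Y) = H(X) + H(Y) − H(X,Y).
H(X) = 0.7015, H(Y) = 1.4948, H(X,Y) = 2.1317.
I(X;Y) = 0.7015 + 1.4948 − 2.1317 = 0.065 bits.

0.065 bits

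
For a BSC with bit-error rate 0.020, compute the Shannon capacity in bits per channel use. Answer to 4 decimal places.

0.8586 bits

Binary symmetric channel: C = 1 − h₂(ε) where h₂ is the binary entropy function.
h₂(0.020) = −0.020·log₂0.020 − 0.980·log₂0.980 = 0.1414.
C = 1 − 0.1414 = 0.8586 bits per channel use.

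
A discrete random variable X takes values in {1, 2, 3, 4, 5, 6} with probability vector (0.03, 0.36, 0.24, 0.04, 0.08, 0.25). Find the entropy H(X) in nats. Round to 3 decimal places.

H(X) = −Σ p·ln p.
  −(0.03)·ln(0.03) = 0.1052
  −(0.36)·ln(0.36) = 0.3678
  −(0.24)·ln(0.24) = 0.3425
  −(0.04)·ln(0.04) = 0.1288
  −(0.08)·ln(0.08) = 0.2021
  −(0.25)·ln(0.25) = 0.3466
Sum: 0.1052 + 0.3678 + 0.3425 + 0.1288 + 0.2021 + 0.3466 = 1.493 nats.

1.493 nats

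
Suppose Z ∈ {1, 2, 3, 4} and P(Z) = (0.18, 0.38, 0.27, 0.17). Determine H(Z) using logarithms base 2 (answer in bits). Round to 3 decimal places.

1.920 bits

H(Z) = −Σ p·log₂ p.
  −(0.18)·log₂(0.18) = 0.4453
  −(0.38)·log₂(0.38) = 0.5305
  −(0.27)·log₂(0.27) = 0.5100
  −(0.17)·log₂(0.17) = 0.4346
Sum: 0.4453 + 0.5305 + 0.5100 + 0.4346 = 1.920 bits.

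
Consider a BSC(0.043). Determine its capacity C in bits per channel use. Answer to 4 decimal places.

Binary symmetric channel: C = 1 − h₂(ε) where h₂ is the binary entropy function.
h₂(0.043) = −0.043·log₂0.043 − 0.957·log₂0.957 = 0.2559.
C = 1 − 0.2559 = 0.7441 bits per channel use.

0.7441 bits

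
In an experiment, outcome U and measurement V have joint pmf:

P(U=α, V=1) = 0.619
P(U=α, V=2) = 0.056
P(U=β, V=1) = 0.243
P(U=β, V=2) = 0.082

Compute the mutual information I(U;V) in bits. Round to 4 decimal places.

Marginals: p(U) = (0.6750, 0.3250), p(V) = (0.8620, 0.1380).
I(U;V) = H(U) + H(V) − H(U,V).
H(U) = 0.9097, H(V) = 0.5790, H(U,V) = 1.4530.
I(U;V) = 0.9097 + 0.5790 − 1.4530 = 0.0357 bits.

0.0357 bits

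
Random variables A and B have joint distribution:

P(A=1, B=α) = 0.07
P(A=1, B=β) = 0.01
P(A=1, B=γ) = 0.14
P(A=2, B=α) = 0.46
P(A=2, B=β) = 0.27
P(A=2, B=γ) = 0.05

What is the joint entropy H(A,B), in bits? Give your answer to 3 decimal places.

1.974 bits

H(A,B) = −Σ p(x,y)·log₂ p(x,y) over all 6 cells.
  cell (1,α): −0.07·log₂0.07 = 0.2686
  cell (1,β): −0.01·log₂0.01 = 0.0664
  cell (1,γ): −0.14·log₂0.14 = 0.3971
  cell (2,α): −0.46·log₂0.46 = 0.5153
  cell (2,β): −0.27·log₂0.27 = 0.5100
  cell (2,γ): −0.05·log₂0.05 = 0.2161
Sum = 1.974 bits.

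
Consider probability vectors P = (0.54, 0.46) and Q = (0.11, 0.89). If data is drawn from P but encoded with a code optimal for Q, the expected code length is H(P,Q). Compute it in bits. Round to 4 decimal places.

1.7969 bits

H(P,Q) = −Σ p·log₂ q.
  −0.54·log₂(0.11) = 1.71959
  −0.46·log₂(0.89) = 0.07734
H(P,Q) = 1.7969 bits.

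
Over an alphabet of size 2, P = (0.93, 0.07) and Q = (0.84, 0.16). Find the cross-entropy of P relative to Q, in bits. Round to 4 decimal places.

0.4190 bits

H(P,Q) = −Σ p·log₂ q.
  −0.93·log₂(0.84) = 0.23393
  −0.07·log₂(0.16) = 0.18507
H(P,Q) = 0.4190 bits.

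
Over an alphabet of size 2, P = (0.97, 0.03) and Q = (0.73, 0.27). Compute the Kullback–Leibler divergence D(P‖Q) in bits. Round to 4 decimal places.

D(P‖Q) = Σ p·log₂(p/q).
  0.97·log₂(0.97/0.73) = 0.39779
  0.03·log₂(0.03/0.27) = -0.09510
D(P‖Q) = 0.3027 bits.

0.3027 bits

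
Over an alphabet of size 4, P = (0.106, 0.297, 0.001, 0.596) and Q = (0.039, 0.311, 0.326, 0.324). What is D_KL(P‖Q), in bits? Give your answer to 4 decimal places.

D(P‖Q) = Σ p·log₂(p/q).
  0.106·log₂(0.106/0.039) = 0.15291
  0.297·log₂(0.297/0.311) = -0.01974
  0.001·log₂(0.001/0.326) = -0.00835
  0.596·log₂(0.596/0.324) = 0.52407
D(P‖Q) = 0.6489 bits.

0.6489 bits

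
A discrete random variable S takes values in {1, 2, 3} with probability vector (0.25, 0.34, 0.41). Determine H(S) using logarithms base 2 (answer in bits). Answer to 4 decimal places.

H(S) = −Σ p·log₂ p.
  −(0.25)·log₂(0.25) = 0.50000
  −(0.34)·log₂(0.34) = 0.52917
  −(0.41)·log₂(0.41) = 0.52738
Sum: 0.50000 + 0.52917 + 0.52738 = 1.5566 bits.

1.5566 bits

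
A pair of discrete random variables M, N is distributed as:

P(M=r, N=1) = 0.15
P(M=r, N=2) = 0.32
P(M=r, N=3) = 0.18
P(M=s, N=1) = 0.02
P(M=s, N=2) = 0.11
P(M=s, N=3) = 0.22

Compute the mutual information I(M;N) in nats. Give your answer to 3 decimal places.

0.066 nats

Marginals: p(M) = (0.6500, 0.3500), p(N) = (0.1700, 0.4300, 0.4000).
I(M;N) = Σ p(x,y)·ln[p(x,y)/(p(x)p(y))].
  (r,1): 0.15·ln(1.3575) = 0.0458
  (r,2): 0.32·ln(1.1449) = 0.0433
  (r,3): 0.18·ln(0.6923) = -0.0662
  (s,1): 0.02·ln(0.3361) = -0.0218
  (s,2): 0.11·ln(0.7309) = -0.0345
  (s,3): 0.22·ln(1.5714) = 0.0994
Sum = 0.066 nats.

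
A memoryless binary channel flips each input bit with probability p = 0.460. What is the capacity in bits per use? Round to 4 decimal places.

Binary symmetric channel: C = 1 − h₂(ε) where h₂ is the binary entropy function.
h₂(0.460) = −0.460·log₂0.460 − 0.540·log₂0.540 = 0.9954.
C = 1 − 0.9954 = 0.0046 bits per channel use.

0.0046 bits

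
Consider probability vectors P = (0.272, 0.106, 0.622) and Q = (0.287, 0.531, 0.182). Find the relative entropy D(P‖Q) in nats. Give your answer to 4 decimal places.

D(P‖Q) = Σ p·ln(p/q).
  0.272·ln(0.272/0.287) = -0.01460
  0.106·ln(0.106/0.531) = -0.17080
  0.622·ln(0.622/0.182) = 0.76440
D(P‖Q) = 0.5790 nats.

0.5790 nats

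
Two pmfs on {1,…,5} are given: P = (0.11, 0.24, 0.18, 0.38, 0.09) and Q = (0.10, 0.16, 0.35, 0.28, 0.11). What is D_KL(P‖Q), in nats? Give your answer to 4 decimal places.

D(P‖Q) = Σ p·ln(p/q).
  0.11·ln(0.11/0.10) = 0.01048
  0.24·ln(0.24/0.16) = 0.09731
  0.18·ln(0.18/0.35) = -0.11970
  0.38·ln(0.38/0.28) = 0.11605
  0.09·ln(0.09/0.11) = -0.01806
D(P‖Q) = 0.0861 nats.

0.0861 nats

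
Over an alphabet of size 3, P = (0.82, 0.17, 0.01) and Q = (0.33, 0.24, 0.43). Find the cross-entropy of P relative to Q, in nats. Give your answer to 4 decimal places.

H(P,Q) = −Σ p·ln q.
  −0.82·ln(0.33) = 0.90910
  −0.17·ln(0.24) = 0.24261
  −0.01·ln(0.43) = 0.00844
H(P,Q) = 1.1602 nats.

1.1602 nats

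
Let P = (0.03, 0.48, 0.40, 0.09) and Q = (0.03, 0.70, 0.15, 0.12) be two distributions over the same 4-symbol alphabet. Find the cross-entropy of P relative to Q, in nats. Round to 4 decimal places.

H(P,Q) = −Σ p·ln q.
  −0.03·ln(0.03) = 0.10520
  −0.48·ln(0.70) = 0.17120
  −0.40·ln(0.15) = 0.75885
  −0.09·ln(0.12) = 0.19082
H(P,Q) = 1.2261 nats.

1.2261 nats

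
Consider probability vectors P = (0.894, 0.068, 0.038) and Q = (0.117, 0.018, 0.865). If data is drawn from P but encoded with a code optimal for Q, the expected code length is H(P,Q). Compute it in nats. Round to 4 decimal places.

H(P,Q) = −Σ p·ln q.
  −0.894·ln(0.117) = 1.91815
  −0.068·ln(0.018) = 0.27318
  −0.038·ln(0.865) = 0.00551
H(P,Q) = 2.1968 nats.

2.1968 nats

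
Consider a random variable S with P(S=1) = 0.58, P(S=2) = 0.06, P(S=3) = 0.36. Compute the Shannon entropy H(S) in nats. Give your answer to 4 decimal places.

0.8525 nats

H(S) = −Σ p·ln p.
  −(0.58)·ln(0.58) = 0.31594
  −(0.06)·ln(0.06) = 0.16880
  −(0.36)·ln(0.36) = 0.36779
Sum: 0.31594 + 0.16880 + 0.36779 = 0.8525 nats.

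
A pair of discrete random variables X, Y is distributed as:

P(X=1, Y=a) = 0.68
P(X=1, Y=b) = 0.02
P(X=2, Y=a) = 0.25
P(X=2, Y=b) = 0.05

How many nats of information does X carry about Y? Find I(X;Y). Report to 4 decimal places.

0.0277 nats

Marginals: p(X) = (0.7000, 0.3000), p(Y) = (0.9300, 0.0700).
I(X;Y) = Σ p(x,y)·ln[p(x,y)/(p(x)p(y))].
  (1,a): 0.68·ln(1.0445) = 0.02964
  (1,b): 0.02·ln(0.4082) = -0.01792
  (2,a): 0.25·ln(0.8961) = -0.02744
  (2,b): 0.05·ln(2.3810) = 0.04338
Sum = 0.0277 nats.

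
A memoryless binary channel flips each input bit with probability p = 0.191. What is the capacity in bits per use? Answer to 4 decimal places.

0.2964 bits

Binary symmetric channel: C = 1 − h₂(ε) where h₂ is the binary entropy function.
h₂(0.191) = −0.191·log₂0.191 − 0.809·log₂0.809 = 0.7036.
C = 1 − 0.7036 = 0.2964 bits per channel use.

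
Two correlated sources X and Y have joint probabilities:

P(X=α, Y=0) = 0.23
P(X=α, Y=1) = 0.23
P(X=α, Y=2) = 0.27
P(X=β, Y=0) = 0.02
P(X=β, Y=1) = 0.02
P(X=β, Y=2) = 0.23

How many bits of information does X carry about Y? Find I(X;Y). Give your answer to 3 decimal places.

Marginals: p(X) = (0.7300, 0.2700), p(Y) = (0.2500, 0.2500, 0.5000).
I(X;Y) = H(X) + H(Y) − H(X,Y).
H(X) = 0.8415, H(Y) = 1.5000, H(X,Y) = 2.1988.
I(X;Y) = 0.8415 + 1.5000 − 2.1988 = 0.143 bits.

0.143 bits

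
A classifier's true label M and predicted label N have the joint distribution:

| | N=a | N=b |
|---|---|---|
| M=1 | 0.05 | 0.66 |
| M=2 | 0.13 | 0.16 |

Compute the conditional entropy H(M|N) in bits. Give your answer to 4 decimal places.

0.7373 bits

Chain rule: H(M|N) = H(M,N) − H(N).
Marginals: p(M) = (0.7100, 0.2900), p(N) = (0.1800, 0.8200).
H(M,N) = 1.4174 bits; H(N) = 0.6801 bits.
H(M|N) = 1.4174 − 0.6801 = 0.7373 bits.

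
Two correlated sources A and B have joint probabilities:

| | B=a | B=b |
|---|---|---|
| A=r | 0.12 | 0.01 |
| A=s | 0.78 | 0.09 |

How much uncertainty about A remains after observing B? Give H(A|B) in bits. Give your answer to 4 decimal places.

Chain rule: H(A|B) = H(A,B) − H(B).
Marginals: p(A) = (0.1300, 0.8700), p(B) = (0.9000, 0.1000).
H(A,B) = 1.0258 bits; H(B) = 0.4690 bits.
H(A|B) = 1.0258 − 0.4690 = 0.5568 bits.

0.5568 bits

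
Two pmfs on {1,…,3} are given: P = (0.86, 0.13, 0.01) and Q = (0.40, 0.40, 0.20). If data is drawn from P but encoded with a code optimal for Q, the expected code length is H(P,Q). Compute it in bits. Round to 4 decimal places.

1.3319 bits

H(P,Q) = −Σ p·log₂ q.
  −0.86·log₂(0.40) = 1.13686
  −0.13·log₂(0.40) = 0.17185
  −0.01·log₂(0.20) = 0.02322
H(P,Q) = 1.3319 bits.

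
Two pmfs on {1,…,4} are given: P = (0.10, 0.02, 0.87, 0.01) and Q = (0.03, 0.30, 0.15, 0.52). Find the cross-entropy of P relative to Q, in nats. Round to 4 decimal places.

2.0318 nats

H(P,Q) = −Σ p·ln q.
  −0.10·ln(0.03) = 0.35066
  −0.02·ln(0.30) = 0.02408
  −0.87·ln(0.15) = 1.65049
  −0.01·ln(0.52) = 0.00654
H(P,Q) = 2.0318 nats.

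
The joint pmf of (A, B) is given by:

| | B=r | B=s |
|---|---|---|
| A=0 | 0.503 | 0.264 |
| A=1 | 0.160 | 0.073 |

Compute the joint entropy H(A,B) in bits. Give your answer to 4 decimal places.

H(A,B) = −Σ p(x,y)·log₂ p(x,y) over all 4 cells.
  cell (0,r): −0.503·log₂0.503 = 0.49866
  cell (0,s): −0.264·log₂0.264 = 0.50725
  cell (1,r): −0.160·log₂0.160 = 0.42302
  cell (1,s): −0.073·log₂0.073 = 0.27565
Sum = 1.7046 bits.

1.7046 bits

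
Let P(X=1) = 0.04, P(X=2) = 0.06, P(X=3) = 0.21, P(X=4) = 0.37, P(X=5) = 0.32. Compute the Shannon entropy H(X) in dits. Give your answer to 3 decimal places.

0.590 dits

H(X) = −Σ p·log₁₀ p.
  −(0.04)·log₁₀(0.04) = 0.0559
  −(0.06)·log₁₀(0.06) = 0.0733
  −(0.21)·log₁₀(0.21) = 0.1423
  −(0.37)·log₁₀(0.37) = 0.1598
  −(0.32)·log₁₀(0.32) = 0.1584
Sum: 0.0559 + 0.0733 + 0.1423 + 0.1598 + 0.1584 = 0.590 dits.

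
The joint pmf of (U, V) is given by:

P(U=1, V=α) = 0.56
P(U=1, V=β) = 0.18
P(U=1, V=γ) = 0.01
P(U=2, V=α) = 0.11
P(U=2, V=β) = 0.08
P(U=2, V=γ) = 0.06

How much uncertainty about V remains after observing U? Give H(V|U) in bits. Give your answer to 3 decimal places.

Marginals: p(U) = (0.7500, 0.2500), p(V) = (0.6700, 0.2600, 0.0700).
H(V|U) = Σ p(U) · H(V|U=·).
  U=1: p=0.7500, H(V|U=1) = 0.8919
  U=2: p=0.2500, H(V|U=2) = 1.5413
Weighted sum = 1.054 bits.

1.054 bits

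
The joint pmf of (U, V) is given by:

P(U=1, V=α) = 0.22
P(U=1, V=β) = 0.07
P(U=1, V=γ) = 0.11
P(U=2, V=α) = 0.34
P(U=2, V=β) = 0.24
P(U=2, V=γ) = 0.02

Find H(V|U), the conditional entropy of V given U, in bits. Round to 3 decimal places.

1.265 bits

Chain rule: H(V|U) = H(U,V) − H(U).
Marginals: p(U) = (0.4000, 0.6000), p(V) = (0.5600, 0.3100, 0.1300).
H(U,V) = 2.2356 bits; H(U) = 0.9710 bits.
H(V|U) = 2.2356 − 0.9710 = 1.265 bits.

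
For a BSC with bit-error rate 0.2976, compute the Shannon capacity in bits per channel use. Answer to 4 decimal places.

0.1217 bits

Binary symmetric channel: C = 1 − h₂(ε) where h₂ is the binary entropy function.
h₂(0.2976) = −0.2976·log₂0.2976 − 0.7024·log₂0.7024 = 0.8783.
C = 1 − 0.8783 = 0.1217 bits per channel use.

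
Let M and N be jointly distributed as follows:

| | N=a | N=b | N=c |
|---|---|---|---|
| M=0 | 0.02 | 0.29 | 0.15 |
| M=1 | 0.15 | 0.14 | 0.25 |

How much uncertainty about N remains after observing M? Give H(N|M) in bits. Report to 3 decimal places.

1.354 bits

Marginals: p(M) = (0.4600, 0.5400), p(N) = (0.1700, 0.4300, 0.4000).
H(N|M) = Σ p(M) · H(N|M=·).
  M=0: p=0.4600, H(N|M=0) = 1.1435
  M=1: p=0.5400, H(N|M=1) = 1.5326
Weighted sum = 1.354 bits.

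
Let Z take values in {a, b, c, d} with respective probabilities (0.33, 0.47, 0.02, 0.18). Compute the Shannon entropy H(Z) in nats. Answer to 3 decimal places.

H(Z) = −Σ p·ln p.
  −(0.33)·ln(0.33) = 0.3659
  −(0.47)·ln(0.47) = 0.3549
  −(0.02)·ln(0.02) = 0.0782
  −(0.18)·ln(0.18) = 0.3087
Sum: 0.3659 + 0.3549 + 0.0782 + 0.3087 = 1.108 nats.

1.108 nats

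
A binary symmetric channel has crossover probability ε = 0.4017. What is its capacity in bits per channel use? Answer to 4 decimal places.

Binary symmetric channel: C = 1 − h₂(ε) where h₂ is the binary entropy function.
h₂(0.4017) = −0.4017·log₂0.4017 − 0.5983·log₂0.5983 = 0.9719.
C = 1 − 0.9719 = 0.0281 bits per channel use.

0.0281 bits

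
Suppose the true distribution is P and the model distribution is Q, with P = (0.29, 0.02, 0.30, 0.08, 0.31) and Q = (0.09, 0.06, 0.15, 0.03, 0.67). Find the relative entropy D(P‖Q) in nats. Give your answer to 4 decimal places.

D(P‖Q) = Σ p·ln(p/q).
  0.29·ln(0.29/0.09) = 0.33932
  0.02·ln(0.02/0.06) = -0.02197
  0.30·ln(0.30/0.15) = 0.20794
  0.08·ln(0.08/0.03) = 0.07847
  0.31·ln(0.31/0.67) = -0.23892
D(P‖Q) = 0.3648 nats.

0.3648 nats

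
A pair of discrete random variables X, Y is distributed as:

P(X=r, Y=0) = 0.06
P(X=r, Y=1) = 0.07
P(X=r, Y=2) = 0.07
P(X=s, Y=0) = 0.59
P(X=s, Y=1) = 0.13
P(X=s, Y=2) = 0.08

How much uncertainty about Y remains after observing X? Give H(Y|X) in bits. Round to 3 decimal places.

1.182 bits

Chain rule: H(Y|X) = H(X,Y) − H(X).
Marginals: p(X) = (0.2000, 0.8000), p(Y) = (0.6500, 0.2000, 0.1500).
H(X,Y) = 1.9039 bits; H(X) = 0.7219 bits.
H(Y|X) = 1.9039 − 0.7219 = 1.182 bits.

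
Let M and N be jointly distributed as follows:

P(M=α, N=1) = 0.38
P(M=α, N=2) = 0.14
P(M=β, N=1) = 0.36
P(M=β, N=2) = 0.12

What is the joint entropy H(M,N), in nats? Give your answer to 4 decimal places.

1.2652 nats

H(M,N) = −Σ p(x,y)·ln p(x,y) over all 4 cells.
  cell (α,1): −0.38·ln0.38 = 0.36768
  cell (α,2): −0.14·ln0.14 = 0.27526
  cell (β,1): −0.36·ln0.36 = 0.36779
  cell (β,2): −0.12·ln0.12 = 0.25443
Sum = 1.2652 nats.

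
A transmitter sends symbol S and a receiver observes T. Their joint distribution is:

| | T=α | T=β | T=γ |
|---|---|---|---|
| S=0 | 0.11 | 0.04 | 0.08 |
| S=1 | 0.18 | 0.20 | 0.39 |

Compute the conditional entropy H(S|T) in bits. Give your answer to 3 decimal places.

0.743 bits

Marginals: p(S) = (0.2300, 0.7700), p(T) = (0.2900, 0.2400, 0.4700).
H(S|T) = Σ p(T) · H(S|T=·).
  T=α: p=0.2900, H(S|T=α) = 0.9576
  T=β: p=0.2400, H(S|T=β) = 0.6500
  T=γ: p=0.4700, H(S|T=γ) = 0.6582
Weighted sum = 0.743 bits.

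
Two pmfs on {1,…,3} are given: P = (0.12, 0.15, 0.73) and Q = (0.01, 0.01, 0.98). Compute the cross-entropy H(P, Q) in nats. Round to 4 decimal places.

H(P,Q) = −Σ p·ln q.
  −0.12·ln(0.01) = 0.55262
  −0.15·ln(0.01) = 0.69078
  −0.73·ln(0.98) = 0.01475
H(P,Q) = 1.2581 nats.

1.2581 nats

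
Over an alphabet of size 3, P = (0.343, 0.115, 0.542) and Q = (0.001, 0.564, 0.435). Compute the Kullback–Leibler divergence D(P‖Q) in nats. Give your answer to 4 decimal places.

1.9387 nats

D(P‖Q) = Σ p·ln(p/q).
  0.343·ln(0.343/0.001) = 2.00234
  0.115·ln(0.115/0.564) = -0.18286
  0.542·ln(0.542/0.435) = 0.11920
D(P‖Q) = 1.9387 nats.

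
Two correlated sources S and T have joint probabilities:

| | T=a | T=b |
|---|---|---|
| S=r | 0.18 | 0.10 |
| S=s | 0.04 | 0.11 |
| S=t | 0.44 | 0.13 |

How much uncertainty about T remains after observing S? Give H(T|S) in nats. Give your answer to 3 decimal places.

0.576 nats

Marginals: p(S) = (0.2800, 0.1500, 0.5700), p(T) = (0.6600, 0.3400).
H(T|S) = Σ p(S) · H(T|S=·).
  S=r: p=0.2800, H(T|S=r) = 0.6518
  S=s: p=0.1500, H(T|S=s) = 0.5799
  S=t: p=0.5700, H(T|S=t) = 0.5369
Weighted sum = 0.576 nats.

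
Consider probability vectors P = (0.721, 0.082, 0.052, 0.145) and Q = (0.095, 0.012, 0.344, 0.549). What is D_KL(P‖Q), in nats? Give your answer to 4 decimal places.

1.3276 nats

D(P‖Q) = Σ p·ln(p/q).
  0.721·ln(0.721/0.095) = 1.46130
  0.082·ln(0.082/0.012) = 0.15759
  0.052·ln(0.052/0.344) = -0.09825
  0.145·ln(0.145/0.549) = -0.19305
D(P‖Q) = 1.3276 nats.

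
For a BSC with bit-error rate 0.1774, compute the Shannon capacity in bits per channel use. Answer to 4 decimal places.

0.3256 bits

Binary symmetric channel: C = 1 − h₂(ε) where h₂ is the binary entropy function.
h₂(0.1774) = −0.1774·log₂0.1774 − 0.8226·log₂0.8226 = 0.6744.
C = 1 − 0.6744 = 0.3256 bits per channel use.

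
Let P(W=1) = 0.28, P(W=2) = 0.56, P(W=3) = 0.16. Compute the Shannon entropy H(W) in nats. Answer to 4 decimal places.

H(W) = −Σ p·ln p.
  −(0.28)·ln(0.28) = 0.35643
  −(0.56)·ln(0.56) = 0.32470
  −(0.16)·ln(0.16) = 0.29321
Sum: 0.35643 + 0.32470 + 0.29321 = 0.9743 nats.

0.9743 nats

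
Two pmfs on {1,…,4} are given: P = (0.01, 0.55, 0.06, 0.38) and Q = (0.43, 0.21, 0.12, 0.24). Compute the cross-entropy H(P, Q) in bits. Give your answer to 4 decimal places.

2.2164 bits

H(P,Q) = −Σ p·log₂ q.
  −0.01·log₂(0.43) = 0.01218
  −0.55·log₂(0.21) = 1.23835
  −0.06·log₂(0.12) = 0.18353
  −0.38·log₂(0.24) = 0.78238
H(P,Q) = 2.2164 bits.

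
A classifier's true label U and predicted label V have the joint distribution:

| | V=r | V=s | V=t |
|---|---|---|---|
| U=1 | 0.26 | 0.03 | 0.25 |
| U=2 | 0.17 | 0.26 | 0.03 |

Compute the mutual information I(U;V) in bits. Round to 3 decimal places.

0.302 bits

Marginals: p(U) = (0.5400, 0.4600), p(V) = (0.4300, 0.2900, 0.2800).
I(U;V) = Σ p(x,y)·log₂[p(x,y)/(p(x)p(y))].
  (1,r): 0.26·log₂(1.1197) = 0.0424
  (1,s): 0.03·log₂(0.1916) = -0.0715
  (1,t): 0.25·log₂(1.6534) = 0.1814
  (2,r): 0.17·log₂(0.8595) = -0.0371
  (2,s): 0.26·log₂(1.9490) = 0.2503
  (2,t): 0.03·log₂(0.2329) = -0.0631
Sum = 0.302 bits.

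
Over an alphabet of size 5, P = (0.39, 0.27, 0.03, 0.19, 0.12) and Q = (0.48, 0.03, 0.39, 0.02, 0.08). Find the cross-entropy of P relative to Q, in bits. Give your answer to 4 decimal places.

H(P,Q) = −Σ p·log₂ q.
  −0.39·log₂(0.48) = 0.41297
  −0.27·log₂(0.03) = 1.36590
  −0.03·log₂(0.39) = 0.04075
  −0.19·log₂(0.02) = 1.07233
  −0.12·log₂(0.08) = 0.43726
H(P,Q) = 3.3292 bits.

3.3292 bits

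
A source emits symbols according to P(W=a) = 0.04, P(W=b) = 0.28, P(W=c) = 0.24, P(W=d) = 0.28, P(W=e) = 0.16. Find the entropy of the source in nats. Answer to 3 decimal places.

1.477 nats

H(W) = −Σ p·ln p.
  −(0.04)·ln(0.04) = 0.1288
  −(0.28)·ln(0.28) = 0.3564
  −(0.24)·ln(0.24) = 0.3425
  −(0.28)·ln(0.28) = 0.3564
  −(0.16)·ln(0.16) = 0.2932
Sum: 0.1288 + 0.3564 + 0.3425 + 0.3564 + 0.2932 = 1.477 nats.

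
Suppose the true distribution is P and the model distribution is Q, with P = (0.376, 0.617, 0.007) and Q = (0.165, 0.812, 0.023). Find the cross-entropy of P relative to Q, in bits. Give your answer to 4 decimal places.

H(P,Q) = −Σ p·log₂ q.
  −0.376·log₂(0.165) = 0.97740
  −0.617·log₂(0.812) = 0.18538
  −0.007·log₂(0.023) = 0.03810
H(P,Q) = 1.2009 bits.

1.2009 bits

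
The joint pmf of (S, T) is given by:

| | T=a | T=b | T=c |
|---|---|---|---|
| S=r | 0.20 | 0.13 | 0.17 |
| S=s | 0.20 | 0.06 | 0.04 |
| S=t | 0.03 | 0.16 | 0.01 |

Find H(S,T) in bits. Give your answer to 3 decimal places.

H(S,T) = −Σ p(x,y)·log₂ p(x,y) over all 9 cells.
  cell (r,a): −0.20·log₂0.20 = 0.4644
  cell (r,b): −0.13·log₂0.13 = 0.3826
  cell (r,c): −0.17·log₂0.17 = 0.4346
  cell (s,a): −0.20·log₂0.20 = 0.4644
  cell (s,b): −0.06·log₂0.06 = 0.2435
  cell (s,c): −0.04·log₂0.04 = 0.1858
  cell (t,a): −0.03·log₂0.03 = 0.1518
  cell (t,b): −0.16·log₂0.16 = 0.4230
  cell (t,c): −0.01·log₂0.01 = 0.0664
Sum = 2.817 bits.

2.817 bits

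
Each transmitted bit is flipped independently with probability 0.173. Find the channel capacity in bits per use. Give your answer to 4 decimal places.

Binary symmetric channel: C = 1 − h₂(ε) where h₂ is the binary entropy function.
h₂(0.173) = −0.173·log₂0.173 − 0.827·log₂0.827 = 0.6645.
C = 1 − 0.6645 = 0.3355 bits per channel use.

0.3355 bits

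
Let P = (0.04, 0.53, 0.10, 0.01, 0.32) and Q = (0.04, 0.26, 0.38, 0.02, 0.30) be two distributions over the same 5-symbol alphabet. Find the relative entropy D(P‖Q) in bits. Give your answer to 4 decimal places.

D(P‖Q) = Σ p·log₂(p/q).
  0.04·log₂(0.04/0.04) = 0.00000
  0.53·log₂(0.53/0.26) = 0.54456
  0.10·log₂(0.10/0.38) = -0.19260
  0.01·log₂(0.01/0.02) = -0.01000
  0.32·log₂(0.32/0.30) = 0.02980
D(P‖Q) = 0.3718 bits.

0.3718 bits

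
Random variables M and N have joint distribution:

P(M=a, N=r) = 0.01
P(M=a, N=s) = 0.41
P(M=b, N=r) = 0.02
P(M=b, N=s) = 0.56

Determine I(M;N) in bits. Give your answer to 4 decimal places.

Marginals: p(M) = (0.4200, 0.5800), p(N) = (0.0300, 0.9700).
I(M;N) = Σ p(x,y)·log₂[p(x,y)/(p(x)p(y))].
  (a,r): 0.01·log₂(0.7937) = -0.00333
  (a,s): 0.41·log₂(1.0064) = 0.00376
  (b,r): 0.02·log₂(1.1494) = 0.00402
  (b,s): 0.56·log₂(0.9954) = -0.00374
Sum = 0.0007 bits.

0.0007 bits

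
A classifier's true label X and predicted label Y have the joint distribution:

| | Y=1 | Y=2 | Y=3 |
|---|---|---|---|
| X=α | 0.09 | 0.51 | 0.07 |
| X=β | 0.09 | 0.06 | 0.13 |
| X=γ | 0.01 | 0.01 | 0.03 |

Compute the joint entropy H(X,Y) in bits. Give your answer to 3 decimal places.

H(X,Y) = −Σ p(x,y)·log₂ p(x,y) over all 9 cells.
  cell (α,1): −0.09·log₂0.09 = 0.3127
  cell (α,2): −0.51·log₂0.51 = 0.4954
  cell (α,3): −0.07·log₂0.07 = 0.2686
  cell (β,1): −0.09·log₂0.09 = 0.3127
  cell (β,2): −0.06·log₂0.06 = 0.2435
  cell (β,3): −0.13·log₂0.13 = 0.3826
  cell (γ,1): −0.01·log₂0.01 = 0.0664
  cell (γ,2): −0.01·log₂0.01 = 0.0664
  cell (γ,3): −0.03·log₂0.03 = 0.1518
Sum = 2.300 bits.

2.300 bits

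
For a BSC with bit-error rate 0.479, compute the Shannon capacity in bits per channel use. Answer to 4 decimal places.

Binary symmetric channel: C = 1 − h₂(ε) where h₂ is the binary entropy function.
h₂(0.479) = −0.479·log₂0.479 − 0.521·log₂0.521 = 0.9987.
C = 1 − 0.9987 = 0.0013 bits per channel use.

0.0013 bits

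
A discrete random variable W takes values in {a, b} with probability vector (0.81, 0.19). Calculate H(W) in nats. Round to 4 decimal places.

H(W) = −Σ p·ln p.
  −(0.81)·ln(0.81) = 0.17068
  −(0.19)·ln(0.19) = 0.31554
Sum: 0.17068 + 0.31554 = 0.4862 nats.

0.4862 nats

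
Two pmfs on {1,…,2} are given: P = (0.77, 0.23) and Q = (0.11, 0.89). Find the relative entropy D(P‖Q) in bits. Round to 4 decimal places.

D(P‖Q) = Σ p·log₂(p/q).
  0.77·log₂(0.77/0.11) = 2.16166
  0.23·log₂(0.23/0.89) = -0.44900
D(P‖Q) = 1.7127 bits.

1.7127 bits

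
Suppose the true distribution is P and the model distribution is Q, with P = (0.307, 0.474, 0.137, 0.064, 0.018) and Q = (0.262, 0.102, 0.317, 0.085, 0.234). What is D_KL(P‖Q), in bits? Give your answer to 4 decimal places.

D(P‖Q) = Σ p·log₂(p/q).
  0.307·log₂(0.307/0.262) = 0.07020
  0.474·log₂(0.474/0.102) = 1.05053
  0.137·log₂(0.137/0.317) = -0.16581
  0.064·log₂(0.064/0.085) = -0.02620
  0.018·log₂(0.018/0.234) = -0.06661
D(P‖Q) = 0.8621 bits.

0.8621 bits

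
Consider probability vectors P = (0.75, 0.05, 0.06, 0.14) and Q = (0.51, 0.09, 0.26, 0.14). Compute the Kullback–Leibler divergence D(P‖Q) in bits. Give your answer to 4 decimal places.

D(P‖Q) = Σ p·log₂(p/q).
  0.75·log₂(0.75/0.51) = 0.41730
  0.05·log₂(0.05/0.09) = -0.04240
  0.06·log₂(0.06/0.26) = -0.12693
  0.14·log₂(0.14/0.14) = 0.00000
D(P‖Q) = 0.2480 bits.

0.2480 bits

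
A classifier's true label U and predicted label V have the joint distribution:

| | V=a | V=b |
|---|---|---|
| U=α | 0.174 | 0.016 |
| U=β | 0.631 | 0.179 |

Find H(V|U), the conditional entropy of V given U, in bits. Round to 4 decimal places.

0.6964 bits

Chain rule: H(V|U) = H(U,V) − H(U).
Marginals: p(U) = (0.1900, 0.8100), p(V) = (0.8050, 0.1950).
H(U,V) = 1.3979 bits; H(U) = 0.7015 bits.
H(V|U) = 1.3979 − 0.7015 = 0.6964 bits.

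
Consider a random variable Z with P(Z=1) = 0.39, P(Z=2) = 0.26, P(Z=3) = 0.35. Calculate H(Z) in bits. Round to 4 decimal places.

1.5652 bits

H(Z) = −Σ p·log₂ p.
  −(0.39)·log₂(0.39) = 0.52980
  −(0.26)·log₂(0.26) = 0.50529
  −(0.35)·log₂(0.35) = 0.53010
Sum: 0.52980 + 0.50529 + 0.53010 = 1.5652 bits.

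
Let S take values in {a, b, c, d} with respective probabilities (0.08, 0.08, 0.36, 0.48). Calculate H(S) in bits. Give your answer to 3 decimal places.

H(S) = −Σ p·log₂ p.
  −(0.08)·log₂(0.08) = 0.2915
  −(0.08)·log₂(0.08) = 0.2915
  −(0.36)·log₂(0.36) = 0.5306
  −(0.48)·log₂(0.48) = 0.5083
Sum: 0.2915 + 0.2915 + 0.5306 + 0.5083 = 1.622 bits.

1.622 bits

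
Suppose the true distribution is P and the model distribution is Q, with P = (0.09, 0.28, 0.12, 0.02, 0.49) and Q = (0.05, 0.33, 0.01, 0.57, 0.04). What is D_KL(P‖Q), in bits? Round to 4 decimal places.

2.1147 bits

D(P‖Q) = Σ p·log₂(p/q).
  0.09·log₂(0.09/0.05) = 0.07632
  0.28·log₂(0.28/0.33) = -0.06637
  0.12·log₂(0.12/0.01) = 0.43020
  0.02·log₂(0.02/0.57) = -0.09666
  0.49·log₂(0.49/0.04) = 1.77121
D(P‖Q) = 2.1147 bits.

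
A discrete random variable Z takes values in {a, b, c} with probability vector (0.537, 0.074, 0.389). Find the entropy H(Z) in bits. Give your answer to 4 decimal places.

H(Z) = −Σ p·log₂ p.
  −(0.537)·log₂(0.537) = 0.48169
  −(0.074)·log₂(0.074) = 0.27797
  −(0.389)·log₂(0.389) = 0.52988
Sum: 0.48169 + 0.27797 + 0.52988 = 1.2895 bits.

1.2895 bits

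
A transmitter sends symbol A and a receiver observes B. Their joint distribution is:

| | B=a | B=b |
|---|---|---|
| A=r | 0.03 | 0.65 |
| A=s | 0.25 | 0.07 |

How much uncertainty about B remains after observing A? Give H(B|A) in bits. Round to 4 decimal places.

0.4199 bits

Marginals: p(A) = (0.6800, 0.3200), p(B) = (0.2800, 0.7200).
H(B|A) = Σ p(A) · H(B|A=·).
  A=r: p=0.6800, H(B|A=r) = 0.2609
  A=s: p=0.3200, H(B|A=s) = 0.7579
Weighted sum = 0.4199 bits.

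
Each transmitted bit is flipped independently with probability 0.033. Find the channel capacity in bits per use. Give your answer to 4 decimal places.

Binary symmetric channel: C = 1 − h₂(ε) where h₂ is the binary entropy function.
h₂(0.033) = −0.033·log₂0.033 − 0.967·log₂0.967 = 0.2092.
C = 1 − 0.2092 = 0.7908 bits per channel use.

0.7908 bits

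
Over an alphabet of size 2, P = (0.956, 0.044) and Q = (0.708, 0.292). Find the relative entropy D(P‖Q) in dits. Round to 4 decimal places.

0.0885 dits

D(P‖Q) = Σ p·log₁₀(p/q).
  0.956·log₁₀(0.956/0.708) = 0.12469
  0.044·log₁₀(0.044/0.292) = -0.03616
D(P‖Q) = 0.0885 dits.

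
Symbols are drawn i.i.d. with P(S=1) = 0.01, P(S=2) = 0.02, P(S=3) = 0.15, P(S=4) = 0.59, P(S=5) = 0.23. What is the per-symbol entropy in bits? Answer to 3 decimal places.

H(S) = −Σ p·log₂ p.
  −(0.01)·log₂(0.01) = 0.0664
  −(0.02)·log₂(0.02) = 0.1129
  −(0.15)·log₂(0.15) = 0.4105
  −(0.59)·log₂(0.59) = 0.4491
  −(0.23)·log₂(0.23) = 0.4877
Sum: 0.0664 + 0.1129 + 0.4105 + 0.4491 + 0.4877 = 1.527 bits.

1.527 bits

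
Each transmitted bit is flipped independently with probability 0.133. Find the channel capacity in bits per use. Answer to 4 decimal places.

0.4344 bits

Binary symmetric channel: C = 1 − h₂(ε) where h₂ is the binary entropy function.
h₂(0.133) = −0.133·log₂0.133 − 0.867·log₂0.867 = 0.5656.
C = 1 − 0.5656 = 0.4344 bits per channel use.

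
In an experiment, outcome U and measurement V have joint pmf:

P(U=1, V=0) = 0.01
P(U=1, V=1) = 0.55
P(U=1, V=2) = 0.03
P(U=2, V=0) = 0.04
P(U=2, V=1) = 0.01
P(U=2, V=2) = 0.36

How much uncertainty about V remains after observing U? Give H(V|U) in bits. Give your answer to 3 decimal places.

0.499 bits

Marginals: p(U) = (0.5900, 0.4100), p(V) = (0.0500, 0.5600, 0.3900).
H(V|U) = Σ p(U) · H(V|U=·).
  U=1: p=0.5900, H(V|U=1) = 0.4126
  U=2: p=0.4100, H(V|U=2) = 0.6230
Weighted sum = 0.499 bits.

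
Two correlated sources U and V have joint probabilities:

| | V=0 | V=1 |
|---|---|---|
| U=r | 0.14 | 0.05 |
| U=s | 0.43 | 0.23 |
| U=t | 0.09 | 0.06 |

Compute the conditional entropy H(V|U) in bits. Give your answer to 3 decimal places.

Chain rule: H(V|U) = H(U,V) − H(U).
Marginals: p(U) = (0.1900, 0.6600, 0.1500), p(V) = (0.6600, 0.3400).
H(U,V) = 2.1806 bits; H(U) = 1.2614 bits.
H(V|U) = 2.1806 − 1.2614 = 0.919 bits.

0.919 bits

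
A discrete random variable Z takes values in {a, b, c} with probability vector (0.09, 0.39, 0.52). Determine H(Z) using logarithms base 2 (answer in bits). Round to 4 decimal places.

H(Z) = −Σ p·log₂ p.
  −(0.09)·log₂(0.09) = 0.31265
  −(0.39)·log₂(0.39) = 0.52980
  −(0.52)·log₂(0.52) = 0.49058
Sum: 0.31265 + 0.52980 + 0.49058 = 1.3330 bits.

1.3330 bits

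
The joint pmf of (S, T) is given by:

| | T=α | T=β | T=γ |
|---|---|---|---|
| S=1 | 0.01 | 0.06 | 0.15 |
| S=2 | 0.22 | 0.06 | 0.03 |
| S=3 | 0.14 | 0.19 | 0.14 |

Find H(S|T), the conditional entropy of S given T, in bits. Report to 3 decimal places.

1.265 bits

Marginals: p(S) = (0.2200, 0.3100, 0.4700), p(T) = (0.3700, 0.3100, 0.3200).
H(S|T) = Σ p(T) · H(S|T=·).
  T=α: p=0.3700, H(S|T=α) = 1.1173
  T=β: p=0.3100, H(S|T=β) = 1.3500
  T=γ: p=0.3200, H(S|T=γ) = 1.3543
Weighted sum = 1.265 bits.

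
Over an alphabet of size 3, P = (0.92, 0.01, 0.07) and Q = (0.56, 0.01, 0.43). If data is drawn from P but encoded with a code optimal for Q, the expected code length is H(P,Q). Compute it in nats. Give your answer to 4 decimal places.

0.6386 nats

H(P,Q) = −Σ p·ln q.
  −0.92·ln(0.56) = 0.53343
  −0.01·ln(0.01) = 0.04605
  −0.07·ln(0.43) = 0.05908
H(P,Q) = 0.6386 nats.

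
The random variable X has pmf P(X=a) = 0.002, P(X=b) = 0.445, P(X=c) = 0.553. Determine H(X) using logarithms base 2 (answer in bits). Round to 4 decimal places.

H(X) = −Σ p·log₂ p.
  −(0.002)·log₂(0.002) = 0.01793
  −(0.445)·log₂(0.445) = 0.51981
  −(0.553)·log₂(0.553) = 0.47262
Sum: 0.01793 + 0.51981 + 0.47262 = 1.0104 bits.

1.0104 bits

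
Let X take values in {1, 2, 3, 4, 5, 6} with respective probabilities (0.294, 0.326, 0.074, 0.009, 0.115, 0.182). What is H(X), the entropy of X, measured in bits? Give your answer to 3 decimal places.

2.192 bits

H(X) = −Σ p·log₂ p.
  −(0.294)·log₂(0.294) = 0.5192
  −(0.326)·log₂(0.326) = 0.5272
  −(0.074)·log₂(0.074) = 0.2780
  −(0.009)·log₂(0.009) = 0.0612
  −(0.115)·log₂(0.115) = 0.3588
  −(0.182)·log₂(0.182) = 0.4474
Sum: 0.5192 + 0.5272 + 0.2780 + 0.0612 + 0.3588 + 0.4474 = 2.192 bits.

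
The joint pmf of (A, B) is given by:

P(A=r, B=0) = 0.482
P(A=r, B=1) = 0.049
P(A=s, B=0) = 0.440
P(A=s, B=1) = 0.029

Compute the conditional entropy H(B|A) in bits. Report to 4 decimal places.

Marginals: p(A) = (0.5310, 0.4690), p(B) = (0.9220, 0.0780).
H(B|A) = Σ p(A) · H(B|A=·).
  A=r: p=0.5310, H(B|A=r) = 0.4440
  A=s: p=0.4690, H(B|A=s) = 0.3347
Weighted sum = 0.3927 bits.

0.3927 bits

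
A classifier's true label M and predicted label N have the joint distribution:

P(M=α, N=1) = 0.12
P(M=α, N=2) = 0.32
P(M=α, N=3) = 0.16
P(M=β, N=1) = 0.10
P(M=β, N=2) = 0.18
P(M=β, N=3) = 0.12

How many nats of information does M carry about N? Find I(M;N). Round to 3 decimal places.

Marginals: p(M) = (0.6000, 0.4000), p(N) = (0.2200, 0.5000, 0.2800).
I(M;N) = H(M) + H(N) − H(M,N).
H(M) = 0.6730, H(N) = 1.0361, H(M,N) = 1.7056.
I(M;N) = 0.6730 + 1.0361 − 1.7056 = 0.004 nats.

0.004 nats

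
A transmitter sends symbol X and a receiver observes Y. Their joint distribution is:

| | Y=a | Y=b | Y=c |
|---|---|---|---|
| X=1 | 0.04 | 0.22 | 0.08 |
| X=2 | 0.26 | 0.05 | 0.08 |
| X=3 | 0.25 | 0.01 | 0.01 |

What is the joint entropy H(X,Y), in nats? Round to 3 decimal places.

1.805 nats

H(X,Y) = −Σ p(x,y)·ln p(x,y) over all 9 cells.
  cell (1,a): −0.04·ln0.04 = 0.1288
  cell (1,b): −0.22·ln0.22 = 0.3331
  cell (1,c): −0.08·ln0.08 = 0.2021
  cell (2,a): −0.26·ln0.26 = 0.3502
  cell (2,b): −0.05·ln0.05 = 0.1498
  cell (2,c): −0.08·ln0.08 = 0.2021
  cell (3,a): −0.25·ln0.25 = 0.3466
  cell (3,b): −0.01·ln0.01 = 0.0461
  cell (3,c): −0.01·ln0.01 = 0.0461
Sum = 1.805 nats.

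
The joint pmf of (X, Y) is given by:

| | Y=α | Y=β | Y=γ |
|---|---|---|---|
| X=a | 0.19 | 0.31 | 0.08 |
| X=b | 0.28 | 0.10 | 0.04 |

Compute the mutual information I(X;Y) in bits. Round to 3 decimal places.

0.085 bits

Marginals: p(X) = (0.5800, 0.4200), p(Y) = (0.4700, 0.4100, 0.1200).
I(X;Y) = H(X) + H(Y) − H(X,Y).
H(X) = 0.9815, H(Y) = 1.4064, H(X,Y) = 2.3027.
I(X;Y) = 0.9815 + 1.4064 − 2.3027 = 0.085 bits.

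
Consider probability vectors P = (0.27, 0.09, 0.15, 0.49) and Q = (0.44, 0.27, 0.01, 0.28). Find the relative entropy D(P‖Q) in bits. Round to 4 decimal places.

D(P‖Q) = Σ p·log₂(p/q).
  0.27·log₂(0.27/0.44) = -0.19023
  0.09·log₂(0.09/0.27) = -0.14265
  0.15·log₂(0.15/0.01) = 0.58603
  0.49·log₂(0.49/0.28) = 0.39560
D(P‖Q) = 0.6488 bits.

0.6488 bits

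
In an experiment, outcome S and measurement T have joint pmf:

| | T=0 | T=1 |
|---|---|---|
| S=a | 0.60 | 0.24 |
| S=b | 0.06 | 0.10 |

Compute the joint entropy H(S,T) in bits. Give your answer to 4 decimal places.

1.5120 bits

H(S,T) = −Σ p(x,y)·log₂ p(x,y) over all 4 cells.
  cell (a,0): −0.60·log₂0.60 = 0.44218
  cell (a,1): −0.24·log₂0.24 = 0.49413
  cell (b,0): −0.06·log₂0.06 = 0.24353
  cell (b,1): −0.10·log₂0.10 = 0.33219
Sum = 1.5120 bits.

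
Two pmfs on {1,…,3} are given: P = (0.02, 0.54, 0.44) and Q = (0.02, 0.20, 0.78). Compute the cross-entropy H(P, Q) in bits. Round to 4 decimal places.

1.5244 bits

H(P,Q) = −Σ p·log₂ q.
  −0.02·log₂(0.02) = 0.11288
  −0.54·log₂(0.20) = 1.25384
  −0.44·log₂(0.78) = 0.15772
H(P,Q) = 1.5244 bits.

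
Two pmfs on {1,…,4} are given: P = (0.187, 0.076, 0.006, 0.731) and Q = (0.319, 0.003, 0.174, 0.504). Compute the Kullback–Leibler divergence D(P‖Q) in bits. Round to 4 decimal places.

0.5733 bits

D(P‖Q) = Σ p·log₂(p/q).
  0.187·log₂(0.187/0.319) = -0.14409
  0.076·log₂(0.076/0.003) = 0.35439
  0.006·log₂(0.006/0.174) = -0.02915
  0.731·log₂(0.731/0.504) = 0.39214
D(P‖Q) = 0.5733 bits.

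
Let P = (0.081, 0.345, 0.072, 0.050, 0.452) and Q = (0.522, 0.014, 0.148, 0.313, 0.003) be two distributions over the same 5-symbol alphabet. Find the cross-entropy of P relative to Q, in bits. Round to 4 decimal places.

H(P,Q) = −Σ p·log₂ q.
  −0.081·log₂(0.522) = 0.07597
  −0.345·log₂(0.014) = 2.12466
  −0.072·log₂(0.148) = 0.19846
  −0.050·log₂(0.313) = 0.08379
  −0.452·log₂(0.003) = 3.78813
H(P,Q) = 6.2710 bits.

6.2710 bits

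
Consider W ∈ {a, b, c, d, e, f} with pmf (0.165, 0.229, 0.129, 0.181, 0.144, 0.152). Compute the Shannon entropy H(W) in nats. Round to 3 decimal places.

1.774 nats

H(W) = −Σ p·ln p.
  −(0.165)·ln(0.165) = 0.2973
  −(0.229)·ln(0.229) = 0.3376
  −(0.129)·ln(0.129) = 0.2642
  −(0.181)·ln(0.181) = 0.3094
  −(0.144)·ln(0.144) = 0.2791
  −(0.152)·ln(0.152) = 0.2863
Sum: 0.2973 + 0.3376 + 0.2642 + 0.3094 + 0.2791 + 0.2863 = 1.774 nats.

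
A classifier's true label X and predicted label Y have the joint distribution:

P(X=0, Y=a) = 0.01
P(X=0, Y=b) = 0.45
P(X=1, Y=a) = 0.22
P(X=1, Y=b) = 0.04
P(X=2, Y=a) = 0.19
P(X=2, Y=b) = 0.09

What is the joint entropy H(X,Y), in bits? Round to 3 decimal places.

H(X,Y) = −Σ p(x,y)·log₂ p(x,y) over all 6 cells.
  cell (0,a): −0.01·log₂0.01 = 0.0664
  cell (0,b): −0.45·log₂0.45 = 0.5184
  cell (1,a): −0.22·log₂0.22 = 0.4806
  cell (1,b): −0.04·log₂0.04 = 0.1858
  cell (2,a): −0.19·log₂0.19 = 0.4552
  cell (2,b): −0.09·log₂0.09 = 0.3127
Sum = 2.019 bits.

2.019 bits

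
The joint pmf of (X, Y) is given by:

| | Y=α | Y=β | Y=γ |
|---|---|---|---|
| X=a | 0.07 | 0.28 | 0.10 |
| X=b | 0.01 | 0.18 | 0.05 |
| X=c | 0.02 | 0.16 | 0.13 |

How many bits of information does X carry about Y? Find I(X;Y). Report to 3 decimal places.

Marginals: p(X) = (0.4500, 0.2400, 0.3100), p(Y) = (0.1000, 0.6200, 0.2800).
I(X;Y) = Σ p(x,y)·log₂[p(x,y)/(p(x)p(y))].
  (a,α): 0.07·log₂(1.5556) = 0.0446
  (a,β): 0.28·log₂(1.0036) = 0.0014
  (a,γ): 0.10·log₂(0.7937) = -0.0333
  (b,α): 0.01·log₂(0.4167) = -0.0126
  (b,β): 0.18·log₂(1.2097) = 0.0494
  (b,γ): 0.05·log₂(0.7440) = -0.0213
  (c,α): 0.02·log₂(0.6452) = -0.0126
  (c,β): 0.16·log₂(0.8325) = -0.0423
  (c,γ): 0.13·log₂(1.4977) = 0.0758
Sum = 0.049 bits.

0.049 bits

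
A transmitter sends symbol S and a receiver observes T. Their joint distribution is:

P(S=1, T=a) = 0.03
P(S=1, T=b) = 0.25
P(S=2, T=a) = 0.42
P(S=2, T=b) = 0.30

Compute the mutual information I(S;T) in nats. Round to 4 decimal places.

0.1038 nats

Marginals: p(S) = (0.2800, 0.7200), p(T) = (0.4500, 0.5500).
I(S;T) = Σ p(x,y)·ln[p(x,y)/(p(x)p(y))].
  (1,a): 0.03·ln(0.2381) = -0.04305
  (1,b): 0.25·ln(1.6234) = 0.12113
  (2,a): 0.42·ln(1.2963) = 0.10899
  (2,b): 0.30·ln(0.7576) = -0.08329
Sum = 0.1038 nats.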